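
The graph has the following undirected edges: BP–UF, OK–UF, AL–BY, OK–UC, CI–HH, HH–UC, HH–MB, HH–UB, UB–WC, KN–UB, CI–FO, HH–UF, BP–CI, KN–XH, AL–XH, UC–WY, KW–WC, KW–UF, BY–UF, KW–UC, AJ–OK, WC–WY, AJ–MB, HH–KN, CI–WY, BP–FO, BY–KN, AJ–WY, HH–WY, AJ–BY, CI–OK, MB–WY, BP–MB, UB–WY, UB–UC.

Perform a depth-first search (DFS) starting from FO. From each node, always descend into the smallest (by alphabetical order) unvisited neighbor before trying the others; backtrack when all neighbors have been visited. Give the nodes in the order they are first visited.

FO BP CI HH KN BY AJ MB WY UB UC KW UF OK WC AL XH

Visit FO
FO → BP
BP → CI
CI → HH
HH → KN
KN → BY
BY → AJ
AJ → MB
MB → WY
WY → UB
UB → UC
UC → KW
KW → UF
UF → OK
KW → WC
BY → AL
AL → XH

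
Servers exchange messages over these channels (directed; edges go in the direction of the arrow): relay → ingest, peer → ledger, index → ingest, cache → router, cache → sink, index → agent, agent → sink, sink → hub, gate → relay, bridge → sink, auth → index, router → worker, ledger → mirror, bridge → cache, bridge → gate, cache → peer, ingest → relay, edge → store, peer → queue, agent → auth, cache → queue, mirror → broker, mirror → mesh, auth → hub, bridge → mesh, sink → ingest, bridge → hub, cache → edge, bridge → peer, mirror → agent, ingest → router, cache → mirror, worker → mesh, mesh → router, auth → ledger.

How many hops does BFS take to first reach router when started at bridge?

2

Level 0: bridge
Level 1: cache, gate, hub, mesh, peer, sink
Level 2: edge, ingest, ledger, mirror, queue, relay, router
Level 3: agent, broker, store, worker
Level 4: auth
Level 5: index
router first appears at level 2.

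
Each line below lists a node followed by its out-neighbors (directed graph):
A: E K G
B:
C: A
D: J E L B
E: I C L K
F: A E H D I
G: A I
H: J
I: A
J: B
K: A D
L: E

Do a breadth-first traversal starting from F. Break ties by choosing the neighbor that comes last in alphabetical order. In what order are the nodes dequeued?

F -> I -> H -> E -> D -> A -> J -> L -> K -> C -> B -> G

Visit F; enqueue I, H, E, D, A → queue [I, H, E, D, A]
Visit I → queue [H, E, D, A]
Visit H; enqueue J → queue [E, D, A, J]
Visit E; enqueue L, K, C → queue [D, A, J, L, K, C]
Visit D; enqueue B → queue [A, J, L, K, C, B]
Visit A; enqueue G → queue [J, L, K, C, B, G]
Visit J → queue [L, K, C, B, G]
Visit L → queue [K, C, B, G]
Visit K → queue [C, B, G]
Visit C → queue [B, G]
Visit B → queue [G]
Visit G → queue []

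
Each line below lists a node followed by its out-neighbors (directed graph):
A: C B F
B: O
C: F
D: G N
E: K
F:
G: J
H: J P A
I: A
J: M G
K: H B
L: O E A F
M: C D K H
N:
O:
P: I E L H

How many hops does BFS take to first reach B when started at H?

Level 0: H
Level 1: A, J, P
Level 2: B, C, E, F, G, I, L, M
Level 3: D, K, O
Level 4: N
B first appears at level 2.

2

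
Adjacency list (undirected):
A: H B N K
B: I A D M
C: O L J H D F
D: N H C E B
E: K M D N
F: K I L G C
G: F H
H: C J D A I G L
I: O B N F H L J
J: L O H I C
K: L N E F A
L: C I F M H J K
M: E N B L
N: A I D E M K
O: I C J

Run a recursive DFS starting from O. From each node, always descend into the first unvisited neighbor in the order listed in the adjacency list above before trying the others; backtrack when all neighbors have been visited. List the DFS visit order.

Visit O
O → I
I → B
B → A
A → H
H → C
C → L
L → F
F → K
K → N
N → D
D → E
E → M
F → G
L → J

O → I → B → A → H → C → L → F → K → N → D → E → M → G → J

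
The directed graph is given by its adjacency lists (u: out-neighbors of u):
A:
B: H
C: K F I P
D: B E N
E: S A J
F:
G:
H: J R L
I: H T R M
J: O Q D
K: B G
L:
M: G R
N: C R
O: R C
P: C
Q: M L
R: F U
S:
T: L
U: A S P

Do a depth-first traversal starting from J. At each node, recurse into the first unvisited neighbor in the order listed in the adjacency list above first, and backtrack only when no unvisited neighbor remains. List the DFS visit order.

Visit J
J → O
O → R
R → F
R → U
U → A
U → S
U → P
P → C
C → K
K → B
B → H
H → L
K → G
C → I
I → T
I → M
J → Q
J → D
D → E
D → N

J -> O -> R -> F -> U -> A -> S -> P -> C -> K -> B -> H -> L -> G -> I -> T -> M -> Q -> D -> E -> N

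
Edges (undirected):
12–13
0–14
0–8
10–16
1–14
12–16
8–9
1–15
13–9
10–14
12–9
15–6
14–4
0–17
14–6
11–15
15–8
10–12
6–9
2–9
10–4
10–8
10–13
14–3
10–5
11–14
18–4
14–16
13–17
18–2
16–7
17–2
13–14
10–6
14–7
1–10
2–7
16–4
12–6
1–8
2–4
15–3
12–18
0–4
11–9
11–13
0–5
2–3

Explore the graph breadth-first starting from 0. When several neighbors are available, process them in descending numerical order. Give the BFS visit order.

Visit 0; enqueue 17, 14, 8, 5, 4 → queue [17, 14, 8, 5, 4]
Visit 17; enqueue 13, 2 → queue [14, 8, 5, 4, 13, 2]
Visit 14; enqueue 16, 11, 10, 7, 6, 3, 1 → queue [8, 5, 4, 13, 2, 16, 11, 10, 7, 6, 3, 1]
Visit 8; enqueue 15, 9 → queue [5, 4, 13, 2, 16, 11, 10, 7, 6, 3, 1, 15, 9]
Visit 5 → queue [4, 13, 2, 16, 11, 10, 7, 6, 3, 1, 15, 9]
Visit 4; enqueue 18 → queue [13, 2, 16, 11, 10, 7, 6, 3, 1, 15, 9, 18]
Visit 13; enqueue 12 → queue [2, 16, 11, 10, 7, 6, 3, 1, 15, 9, 18, 12]
Visit 2 → queue [16, 11, 10, 7, 6, 3, 1, 15, 9, 18, 12]
Visit 16 → queue [11, 10, 7, 6, 3, 1, 15, 9, 18, 12]
Visit 11 → queue [10, 7, 6, 3, 1, 15, 9, 18, 12]
Visit 10 → queue [7, 6, 3, 1, 15, 9, 18, 12]
Visit 7 → queue [6, 3, 1, 15, 9, 18, 12]
Visit 6 → queue [3, 1, 15, 9, 18, 12]
Visit 3 → queue [1, 15, 9, 18, 12]
Visit 1 → queue [15, 9, 18, 12]
Visit 15 → queue [9, 18, 12]
Visit 9 → queue [18, 12]
Visit 18 → queue [12]
Visit 12 → queue []

0 → 17 → 14 → 8 → 5 → 4 → 13 → 2 → 16 → 11 → 10 → 7 → 6 → 3 → 1 → 15 → 9 → 18 → 12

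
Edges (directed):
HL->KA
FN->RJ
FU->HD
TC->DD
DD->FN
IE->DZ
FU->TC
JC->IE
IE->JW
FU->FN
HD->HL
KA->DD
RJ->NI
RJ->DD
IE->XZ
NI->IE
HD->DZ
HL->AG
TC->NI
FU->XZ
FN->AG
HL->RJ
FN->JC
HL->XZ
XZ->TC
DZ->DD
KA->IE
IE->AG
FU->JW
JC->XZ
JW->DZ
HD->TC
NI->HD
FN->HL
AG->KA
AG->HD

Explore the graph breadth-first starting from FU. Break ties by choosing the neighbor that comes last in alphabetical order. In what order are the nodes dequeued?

Visit FU; enqueue XZ, TC, JW, HD, FN → queue [XZ, TC, JW, HD, FN]
Visit XZ → queue [TC, JW, HD, FN]
Visit TC; enqueue NI, DD → queue [JW, HD, FN, NI, DD]
Visit JW; enqueue DZ → queue [HD, FN, NI, DD, DZ]
Visit HD; enqueue HL → queue [FN, NI, DD, DZ, HL]
Visit FN; enqueue RJ, JC, AG → queue [NI, DD, DZ, HL, RJ, JC, AG]
Visit NI; enqueue IE → queue [DD, DZ, HL, RJ, JC, AG, IE]
Visit DD → queue [DZ, HL, RJ, JC, AG, IE]
Visit DZ → queue [HL, RJ, JC, AG, IE]
Visit HL; enqueue KA → queue [RJ, JC, AG, IE, KA]
Visit RJ → queue [JC, AG, IE, KA]
Visit JC → queue [AG, IE, KA]
Visit AG → queue [IE, KA]
Visit IE → queue [KA]
Visit KA → queue []

FU XZ TC JW HD FN NI DD DZ HL RJ JC AG IE KA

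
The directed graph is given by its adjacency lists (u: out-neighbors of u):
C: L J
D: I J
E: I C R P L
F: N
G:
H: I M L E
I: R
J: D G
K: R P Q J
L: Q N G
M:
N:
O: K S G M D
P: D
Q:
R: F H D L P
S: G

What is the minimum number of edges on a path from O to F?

Level 0: O
Level 1: D, G, K, M, S
Level 2: I, J, P, Q, R
Level 3: F, H, L
Level 4: E, N
Level 5: C
F first appears at level 3.

3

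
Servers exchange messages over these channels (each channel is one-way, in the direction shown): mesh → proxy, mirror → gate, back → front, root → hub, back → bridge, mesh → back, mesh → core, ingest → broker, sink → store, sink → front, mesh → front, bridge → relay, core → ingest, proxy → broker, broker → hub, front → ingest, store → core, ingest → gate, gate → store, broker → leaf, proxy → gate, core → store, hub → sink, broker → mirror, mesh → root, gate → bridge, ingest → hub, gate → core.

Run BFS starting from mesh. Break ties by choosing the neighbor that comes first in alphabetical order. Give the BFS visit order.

mesh → back → core → front → proxy → root → bridge → ingest → store → broker → gate → hub → relay → leaf → mirror → sink

Visit mesh; enqueue back, core, front, proxy, root → queue [back, core, front, proxy, root]
Visit back; enqueue bridge → queue [core, front, proxy, root, bridge]
Visit core; enqueue ingest, store → queue [front, proxy, root, bridge, ingest, store]
Visit front → queue [proxy, root, bridge, ingest, store]
Visit proxy; enqueue broker, gate → queue [root, bridge, ingest, store, broker, gate]
Visit root; enqueue hub → queue [bridge, ingest, store, broker, gate, hub]
Visit bridge; enqueue relay → queue [ingest, store, broker, gate, hub, relay]
Visit ingest → queue [store, broker, gate, hub, relay]
Visit store → queue [broker, gate, hub, relay]
Visit broker; enqueue leaf, mirror → queue [gate, hub, relay, leaf, mirror]
Visit gate → queue [hub, relay, leaf, mirror]
Visit hub; enqueue sink → queue [relay, leaf, mirror, sink]
Visit relay → queue [leaf, mirror, sink]
Visit leaf → queue [mirror, sink]
Visit mirror → queue [sink]
Visit sink → queue []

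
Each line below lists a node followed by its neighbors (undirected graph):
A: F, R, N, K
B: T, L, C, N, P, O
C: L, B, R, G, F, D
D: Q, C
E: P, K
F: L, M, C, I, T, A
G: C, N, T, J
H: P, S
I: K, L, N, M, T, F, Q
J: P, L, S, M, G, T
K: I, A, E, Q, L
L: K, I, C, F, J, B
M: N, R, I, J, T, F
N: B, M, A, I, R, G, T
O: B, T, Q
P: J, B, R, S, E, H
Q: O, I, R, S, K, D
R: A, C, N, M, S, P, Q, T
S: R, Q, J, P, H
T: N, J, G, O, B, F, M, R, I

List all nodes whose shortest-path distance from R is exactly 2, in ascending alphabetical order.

B, D, E, F, G, H, I, J, K, L, O

Level 0: R
Level 1: A, C, M, N, P, Q, S, T
Level 2: B, D, E, F, G, H, I, J, K, L, O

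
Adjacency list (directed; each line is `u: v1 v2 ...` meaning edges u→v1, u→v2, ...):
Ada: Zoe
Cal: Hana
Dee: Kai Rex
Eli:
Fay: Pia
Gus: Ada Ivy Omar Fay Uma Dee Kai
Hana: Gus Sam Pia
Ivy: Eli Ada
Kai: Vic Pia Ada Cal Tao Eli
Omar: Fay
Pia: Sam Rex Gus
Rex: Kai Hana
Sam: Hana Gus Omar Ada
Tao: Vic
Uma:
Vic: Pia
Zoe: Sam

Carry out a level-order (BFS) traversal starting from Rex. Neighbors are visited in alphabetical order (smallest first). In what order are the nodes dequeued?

Visit Rex; enqueue Hana, Kai → queue [Hana, Kai]
Visit Hana; enqueue Gus, Pia, Sam → queue [Kai, Gus, Pia, Sam]
Visit Kai; enqueue Ada, Cal, Eli, Tao, Vic → queue [Gus, Pia, Sam, Ada, Cal, Eli, Tao, Vic]
Visit Gus; enqueue Dee, Fay, Ivy, Omar, Uma → queue [Pia, Sam, Ada, Cal, Eli, Tao, Vic, Dee, Fay, Ivy, Omar, Uma]
Visit Pia → queue [Sam, Ada, Cal, Eli, Tao, Vic, Dee, Fay, Ivy, Omar, Uma]
Visit Sam → queue [Ada, Cal, Eli, Tao, Vic, Dee, Fay, Ivy, Omar, Uma]
Visit Ada; enqueue Zoe → queue [Cal, Eli, Tao, Vic, Dee, Fay, Ivy, Omar, Uma, Zoe]
Visit Cal → queue [Eli, Tao, Vic, Dee, Fay, Ivy, Omar, Uma, Zoe]
Visit Eli → queue [Tao, Vic, Dee, Fay, Ivy, Omar, Uma, Zoe]
Visit Tao → queue [Vic, Dee, Fay, Ivy, Omar, Uma, Zoe]
Visit Vic → queue [Dee, Fay, Ivy, Omar, Uma, Zoe]
Visit Dee → queue [Fay, Ivy, Omar, Uma, Zoe]
Visit Fay → queue [Ivy, Omar, Uma, Zoe]
Visit Ivy → queue [Omar, Uma, Zoe]
Visit Omar → queue [Uma, Zoe]
Visit Uma → queue [Zoe]
Visit Zoe → queue []

Rex, Hana, Kai, Gus, Pia, Sam, Ada, Cal, Eli, Tao, Vic, Dee, Fay, Ivy, Omar, Uma, Zoe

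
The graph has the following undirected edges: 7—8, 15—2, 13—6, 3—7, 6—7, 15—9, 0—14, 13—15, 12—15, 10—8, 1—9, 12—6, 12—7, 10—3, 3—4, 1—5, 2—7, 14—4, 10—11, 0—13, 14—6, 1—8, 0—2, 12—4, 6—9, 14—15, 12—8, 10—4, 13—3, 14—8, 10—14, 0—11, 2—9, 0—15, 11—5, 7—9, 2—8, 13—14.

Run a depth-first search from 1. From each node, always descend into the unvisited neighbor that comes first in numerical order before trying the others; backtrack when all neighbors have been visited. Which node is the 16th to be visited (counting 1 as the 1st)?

14

Visit 1
1 → 5
5 → 11
11 → 0
0 → 2
2 → 7
7 → 3
3 → 4
4 → 10
10 → 8
8 → 12
12 → 6
6 → 9
9 → 15
15 → 13
13 → 14

Visit order: 1, 5, 11, 0, 2, 7, 3, 4, 10, 8, 12, 6, 9, 15, 13, 14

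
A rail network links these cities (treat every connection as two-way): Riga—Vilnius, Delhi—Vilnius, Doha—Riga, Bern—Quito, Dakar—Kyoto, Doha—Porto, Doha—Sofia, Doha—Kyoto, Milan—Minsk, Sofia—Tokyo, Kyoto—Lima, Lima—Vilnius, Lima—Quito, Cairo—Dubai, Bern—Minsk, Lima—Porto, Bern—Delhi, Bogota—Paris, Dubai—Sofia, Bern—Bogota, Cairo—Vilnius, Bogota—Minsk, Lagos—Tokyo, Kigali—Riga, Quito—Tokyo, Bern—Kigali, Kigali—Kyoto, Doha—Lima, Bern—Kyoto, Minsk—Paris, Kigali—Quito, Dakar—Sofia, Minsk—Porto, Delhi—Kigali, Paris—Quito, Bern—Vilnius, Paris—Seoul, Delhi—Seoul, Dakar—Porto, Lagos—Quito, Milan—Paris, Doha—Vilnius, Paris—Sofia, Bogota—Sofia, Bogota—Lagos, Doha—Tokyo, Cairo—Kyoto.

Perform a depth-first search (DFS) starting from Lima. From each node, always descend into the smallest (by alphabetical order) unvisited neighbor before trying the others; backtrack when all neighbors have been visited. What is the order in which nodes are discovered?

Visit Lima
Lima → Doha
Doha → Kyoto
Kyoto → Bern
Bern → Bogota
Bogota → Lagos
Lagos → Quito
Quito → Kigali
Kigali → Delhi
Delhi → Seoul
Seoul → Paris
Paris → Milan
Milan → Minsk
Minsk → Porto
Porto → Dakar
Dakar → Sofia
Sofia → Dubai
Dubai → Cairo
Cairo → Vilnius
Vilnius → Riga
Sofia → Tokyo

Lima, Doha, Kyoto, Bern, Bogota, Lagos, Quito, Kigali, Delhi, Seoul, Paris, Milan, Minsk, Porto, Dakar, Sofia, Dubai, Cairo, Vilnius, Riga, Tokyo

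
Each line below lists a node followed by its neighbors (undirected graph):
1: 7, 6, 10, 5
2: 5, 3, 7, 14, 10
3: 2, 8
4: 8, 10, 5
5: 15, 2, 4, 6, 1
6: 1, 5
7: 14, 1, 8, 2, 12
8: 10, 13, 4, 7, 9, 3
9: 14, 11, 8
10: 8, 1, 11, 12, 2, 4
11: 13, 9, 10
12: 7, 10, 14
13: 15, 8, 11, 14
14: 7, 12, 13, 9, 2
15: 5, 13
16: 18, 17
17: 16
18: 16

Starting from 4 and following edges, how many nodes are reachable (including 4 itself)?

BFS from 4 visits: 4, 5, 8, 10, 1, 2, 6, 15, 3, 7, 9, 13, 11, 12, 14
Reachable nodes: 15 of 18 total.

15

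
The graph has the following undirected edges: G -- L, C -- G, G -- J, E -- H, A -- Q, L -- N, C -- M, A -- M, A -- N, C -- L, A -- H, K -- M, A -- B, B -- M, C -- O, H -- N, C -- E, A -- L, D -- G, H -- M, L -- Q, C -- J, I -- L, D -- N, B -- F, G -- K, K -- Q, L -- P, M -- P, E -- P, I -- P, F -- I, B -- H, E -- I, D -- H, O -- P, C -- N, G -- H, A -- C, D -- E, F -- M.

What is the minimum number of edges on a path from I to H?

Level 0: I
Level 1: E, F, L, P
Level 2: A, B, C, D, G, H, M, N, O, Q
Level 3: J, K
H first appears at level 2.

2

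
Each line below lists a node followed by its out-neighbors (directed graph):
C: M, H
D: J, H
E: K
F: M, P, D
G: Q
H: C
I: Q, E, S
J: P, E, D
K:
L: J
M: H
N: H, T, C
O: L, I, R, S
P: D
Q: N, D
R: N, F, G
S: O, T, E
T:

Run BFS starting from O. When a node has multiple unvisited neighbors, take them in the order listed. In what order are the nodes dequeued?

O → L → I → R → S → J → Q → E → N → F → G → T → P → D → K → H → C → M

Visit O; enqueue L, I, R, S → queue [L, I, R, S]
Visit L; enqueue J → queue [I, R, S, J]
Visit I; enqueue Q, E → queue [R, S, J, Q, E]
Visit R; enqueue N, F, G → queue [S, J, Q, E, N, F, G]
Visit S; enqueue T → queue [J, Q, E, N, F, G, T]
Visit J; enqueue P, D → queue [Q, E, N, F, G, T, P, D]
Visit Q → queue [E, N, F, G, T, P, D]
Visit E; enqueue K → queue [N, F, G, T, P, D, K]
Visit N; enqueue H, C → queue [F, G, T, P, D, K, H, C]
Visit F; enqueue M → queue [G, T, P, D, K, H, C, M]
Visit G → queue [T, P, D, K, H, C, M]
Visit T → queue [P, D, K, H, C, M]
Visit P → queue [D, K, H, C, M]
Visit D → queue [K, H, C, M]
Visit K → queue [H, C, M]
Visit H → queue [C, M]
Visit C → queue [M]
Visit M → queue []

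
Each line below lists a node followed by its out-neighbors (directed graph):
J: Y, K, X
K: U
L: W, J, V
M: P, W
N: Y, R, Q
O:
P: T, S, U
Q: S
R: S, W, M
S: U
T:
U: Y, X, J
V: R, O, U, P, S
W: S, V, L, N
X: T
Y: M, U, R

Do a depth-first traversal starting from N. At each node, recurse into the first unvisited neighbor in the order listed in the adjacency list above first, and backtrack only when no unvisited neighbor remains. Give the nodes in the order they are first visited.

N -> Y -> M -> P -> T -> S -> U -> X -> J -> K -> W -> V -> R -> O -> L -> Q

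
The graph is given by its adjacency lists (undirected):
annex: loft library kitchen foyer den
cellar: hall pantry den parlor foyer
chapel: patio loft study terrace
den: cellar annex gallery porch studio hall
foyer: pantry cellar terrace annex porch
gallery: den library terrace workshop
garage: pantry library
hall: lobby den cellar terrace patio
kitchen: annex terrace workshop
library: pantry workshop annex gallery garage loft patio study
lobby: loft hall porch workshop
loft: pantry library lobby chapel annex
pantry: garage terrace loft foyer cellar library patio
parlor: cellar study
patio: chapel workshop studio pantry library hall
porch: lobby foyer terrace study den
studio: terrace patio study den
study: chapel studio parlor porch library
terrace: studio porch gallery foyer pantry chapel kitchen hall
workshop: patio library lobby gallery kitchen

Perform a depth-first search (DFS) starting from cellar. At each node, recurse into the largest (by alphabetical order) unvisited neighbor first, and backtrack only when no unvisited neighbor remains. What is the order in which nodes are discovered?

cellar, parlor, study, studio, terrace, porch, lobby, workshop, patio, pantry, loft, library, garage, gallery, den, hall, annex, kitchen, foyer, chapel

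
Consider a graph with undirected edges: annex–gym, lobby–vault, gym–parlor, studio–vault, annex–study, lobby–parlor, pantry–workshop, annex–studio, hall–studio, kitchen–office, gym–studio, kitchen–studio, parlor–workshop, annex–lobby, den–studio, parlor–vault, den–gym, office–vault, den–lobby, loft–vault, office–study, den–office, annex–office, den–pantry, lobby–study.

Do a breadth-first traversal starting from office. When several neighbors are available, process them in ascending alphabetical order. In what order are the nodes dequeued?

office, annex, den, kitchen, study, vault, gym, lobby, studio, pantry, loft, parlor, hall, workshop

Visit office; enqueue annex, den, kitchen, study, vault → queue [annex, den, kitchen, study, vault]
Visit annex; enqueue gym, lobby, studio → queue [den, kitchen, study, vault, gym, lobby, studio]
Visit den; enqueue pantry → queue [kitchen, study, vault, gym, lobby, studio, pantry]
Visit kitchen → queue [study, vault, gym, lobby, studio, pantry]
Visit study → queue [vault, gym, lobby, studio, pantry]
Visit vault; enqueue loft, parlor → queue [gym, lobby, studio, pantry, loft, parlor]
Visit gym → queue [lobby, studio, pantry, loft, parlor]
Visit lobby → queue [studio, pantry, loft, parlor]
Visit studio; enqueue hall → queue [pantry, loft, parlor, hall]
Visit pantry; enqueue workshop → queue [loft, parlor, hall, workshop]
Visit loft → queue [parlor, hall, workshop]
Visit parlor → queue [hall, workshop]
Visit hall → queue [workshop]
Visit workshop → queue []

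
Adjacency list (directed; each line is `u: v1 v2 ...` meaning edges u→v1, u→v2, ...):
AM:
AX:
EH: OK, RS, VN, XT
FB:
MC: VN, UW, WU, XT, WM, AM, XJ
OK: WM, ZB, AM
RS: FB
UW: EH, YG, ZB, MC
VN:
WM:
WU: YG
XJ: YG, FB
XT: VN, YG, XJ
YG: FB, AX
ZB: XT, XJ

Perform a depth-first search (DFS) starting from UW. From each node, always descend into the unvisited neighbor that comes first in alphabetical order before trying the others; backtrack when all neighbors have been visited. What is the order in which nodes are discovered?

UW EH OK AM WM ZB XJ FB YG AX XT VN RS MC WU

Visit UW
UW → EH
EH → OK
OK → AM
OK → WM
OK → ZB
ZB → XJ
XJ → FB
XJ → YG
YG → AX
ZB → XT
XT → VN
EH → RS
UW → MC
MC → WU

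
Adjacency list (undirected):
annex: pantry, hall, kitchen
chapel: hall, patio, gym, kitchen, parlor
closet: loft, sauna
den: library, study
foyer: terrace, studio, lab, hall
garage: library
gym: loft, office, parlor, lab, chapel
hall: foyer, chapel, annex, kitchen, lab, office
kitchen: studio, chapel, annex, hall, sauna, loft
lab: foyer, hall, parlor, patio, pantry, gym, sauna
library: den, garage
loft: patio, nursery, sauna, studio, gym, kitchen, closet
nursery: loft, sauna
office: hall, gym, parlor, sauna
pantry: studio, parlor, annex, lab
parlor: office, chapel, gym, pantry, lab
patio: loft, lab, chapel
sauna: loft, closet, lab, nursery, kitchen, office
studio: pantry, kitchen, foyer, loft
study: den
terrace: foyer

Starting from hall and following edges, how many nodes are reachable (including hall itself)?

BFS from hall visits: hall, foyer, chapel, annex, kitchen, lab, office, terrace, studio, patio, gym, parlor, pantry, sauna, loft, closet, nursery
Reachable nodes: 17 of 21 total.

17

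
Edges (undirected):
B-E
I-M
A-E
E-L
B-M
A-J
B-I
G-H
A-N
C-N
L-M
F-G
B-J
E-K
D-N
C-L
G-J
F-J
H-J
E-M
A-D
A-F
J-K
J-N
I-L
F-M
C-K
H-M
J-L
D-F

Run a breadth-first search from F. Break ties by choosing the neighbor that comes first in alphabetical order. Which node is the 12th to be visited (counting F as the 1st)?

Visit F; enqueue A, D, G, J, M → queue [A, D, G, J, M]
Visit A; enqueue E, N → queue [D, G, J, M, E, N]
Visit D → queue [G, J, M, E, N]
Visit G; enqueue H → queue [J, M, E, N, H]
Visit J; enqueue B, K, L → queue [M, E, N, H, B, K, L]
Visit M; enqueue I → queue [E, N, H, B, K, L, I]
Visit E → queue [N, H, B, K, L, I]
Visit N; enqueue C → queue [H, B, K, L, I, C]
Visit H → queue [B, K, L, I, C]
Visit B → queue [K, L, I, C]
Visit K → queue [L, I, C]
Visit L → queue [I, C]
Visit I → queue [C]
Visit C → queue []

Visit order: F, A, D, G, J, M, E, N, H, B, K, L, I, C

L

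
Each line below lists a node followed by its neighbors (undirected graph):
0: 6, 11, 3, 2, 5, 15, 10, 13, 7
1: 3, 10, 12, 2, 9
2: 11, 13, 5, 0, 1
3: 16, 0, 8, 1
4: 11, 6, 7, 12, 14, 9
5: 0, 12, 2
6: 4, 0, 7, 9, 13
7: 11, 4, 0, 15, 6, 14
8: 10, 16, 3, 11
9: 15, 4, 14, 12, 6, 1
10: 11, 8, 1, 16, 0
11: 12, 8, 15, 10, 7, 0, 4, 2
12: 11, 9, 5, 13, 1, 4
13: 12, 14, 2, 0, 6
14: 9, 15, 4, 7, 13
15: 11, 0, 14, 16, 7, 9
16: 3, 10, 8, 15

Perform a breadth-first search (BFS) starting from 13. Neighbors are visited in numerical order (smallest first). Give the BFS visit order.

Visit 13; enqueue 0, 2, 6, 12, 14 → queue [0, 2, 6, 12, 14]
Visit 0; enqueue 3, 5, 7, 10, 11, 15 → queue [2, 6, 12, 14, 3, 5, 7, 10, 11, 15]
Visit 2; enqueue 1 → queue [6, 12, 14, 3, 5, 7, 10, 11, 15, 1]
Visit 6; enqueue 4, 9 → queue [12, 14, 3, 5, 7, 10, 11, 15, 1, 4, 9]
Visit 12 → queue [14, 3, 5, 7, 10, 11, 15, 1, 4, 9]
Visit 14 → queue [3, 5, 7, 10, 11, 15, 1, 4, 9]
Visit 3; enqueue 8, 16 → queue [5, 7, 10, 11, 15, 1, 4, 9, 8, 16]
Visit 5 → queue [7, 10, 11, 15, 1, 4, 9, 8, 16]
Visit 7 → queue [10, 11, 15, 1, 4, 9, 8, 16]
Visit 10 → queue [11, 15, 1, 4, 9, 8, 16]
Visit 11 → queue [15, 1, 4, 9, 8, 16]
Visit 15 → queue [1, 4, 9, 8, 16]
Visit 1 → queue [4, 9, 8, 16]
Visit 4 → queue [9, 8, 16]
Visit 9 → queue [8, 16]
Visit 8 → queue [16]
Visit 16 → queue []

13 → 0 → 2 → 6 → 12 → 14 → 3 → 5 → 7 → 10 → 11 → 15 → 1 → 4 → 9 → 8 → 16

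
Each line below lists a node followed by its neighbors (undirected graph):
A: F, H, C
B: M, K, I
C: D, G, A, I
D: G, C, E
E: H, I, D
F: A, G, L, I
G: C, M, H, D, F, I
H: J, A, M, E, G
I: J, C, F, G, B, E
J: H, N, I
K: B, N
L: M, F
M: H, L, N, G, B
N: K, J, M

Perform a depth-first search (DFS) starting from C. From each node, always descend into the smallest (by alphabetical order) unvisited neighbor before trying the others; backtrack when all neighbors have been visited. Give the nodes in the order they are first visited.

C, A, F, G, D, E, H, J, I, B, K, N, M, L

Visit C
C → A
A → F
F → G
G → D
D → E
E → H
H → J
J → I
I → B
B → K
K → N
N → M
M → L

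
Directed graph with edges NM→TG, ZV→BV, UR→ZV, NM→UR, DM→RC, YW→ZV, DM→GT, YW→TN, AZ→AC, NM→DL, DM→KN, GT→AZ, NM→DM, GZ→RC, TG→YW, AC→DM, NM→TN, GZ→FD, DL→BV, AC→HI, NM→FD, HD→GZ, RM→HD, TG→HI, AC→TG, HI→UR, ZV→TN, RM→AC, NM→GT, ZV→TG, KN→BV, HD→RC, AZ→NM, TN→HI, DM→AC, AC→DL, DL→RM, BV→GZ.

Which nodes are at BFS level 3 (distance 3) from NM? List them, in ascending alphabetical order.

Level 0: NM
Level 1: DL, DM, FD, GT, TG, TN, UR
Level 2: AC, AZ, BV, HI, KN, RC, RM, YW, ZV
Level 3: GZ, HD

GZ, HD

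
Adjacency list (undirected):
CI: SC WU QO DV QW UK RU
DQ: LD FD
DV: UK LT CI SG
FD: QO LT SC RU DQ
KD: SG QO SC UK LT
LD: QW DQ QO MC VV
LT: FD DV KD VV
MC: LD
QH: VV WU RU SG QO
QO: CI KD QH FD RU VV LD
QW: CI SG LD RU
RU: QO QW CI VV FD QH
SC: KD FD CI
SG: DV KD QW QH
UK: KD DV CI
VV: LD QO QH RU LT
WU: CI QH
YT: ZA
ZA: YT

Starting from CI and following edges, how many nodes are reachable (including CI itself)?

17

BFS from CI visits: CI, SC, WU, QO, DV, QW, UK, RU, KD, FD, QH, VV, LD, LT, SG, DQ, MC
Reachable nodes: 17 of 19 total.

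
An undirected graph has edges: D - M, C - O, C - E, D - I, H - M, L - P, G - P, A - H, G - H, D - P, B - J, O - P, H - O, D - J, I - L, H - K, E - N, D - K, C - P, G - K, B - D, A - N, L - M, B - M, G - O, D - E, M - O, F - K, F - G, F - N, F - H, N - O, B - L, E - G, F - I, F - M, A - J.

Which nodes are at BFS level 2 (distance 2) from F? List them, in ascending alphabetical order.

Level 0: F
Level 1: G, H, I, K, M, N
Level 2: A, B, D, E, L, O, P
Level 3: C, J

A, B, D, E, L, O, P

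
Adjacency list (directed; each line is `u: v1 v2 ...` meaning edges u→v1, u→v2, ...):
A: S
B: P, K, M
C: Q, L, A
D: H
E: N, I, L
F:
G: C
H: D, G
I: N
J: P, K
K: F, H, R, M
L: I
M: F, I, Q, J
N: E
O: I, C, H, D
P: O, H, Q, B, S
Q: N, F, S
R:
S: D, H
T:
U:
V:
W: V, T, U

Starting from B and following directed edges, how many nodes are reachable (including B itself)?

19

BFS from B visits: B, P, M, K, S, Q, O, H, J, I, F, R, D, N, C, G, E, L, A
Reachable nodes: 19 of 23 total.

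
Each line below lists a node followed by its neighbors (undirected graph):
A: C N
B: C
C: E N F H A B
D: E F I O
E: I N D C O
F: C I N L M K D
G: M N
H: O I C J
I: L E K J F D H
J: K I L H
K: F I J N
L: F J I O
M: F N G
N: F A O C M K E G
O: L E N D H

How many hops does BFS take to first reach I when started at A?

Level 0: A
Level 1: C, N
Level 2: B, E, F, G, H, K, M, O
Level 3: D, I, J, L
I first appears at level 3.

3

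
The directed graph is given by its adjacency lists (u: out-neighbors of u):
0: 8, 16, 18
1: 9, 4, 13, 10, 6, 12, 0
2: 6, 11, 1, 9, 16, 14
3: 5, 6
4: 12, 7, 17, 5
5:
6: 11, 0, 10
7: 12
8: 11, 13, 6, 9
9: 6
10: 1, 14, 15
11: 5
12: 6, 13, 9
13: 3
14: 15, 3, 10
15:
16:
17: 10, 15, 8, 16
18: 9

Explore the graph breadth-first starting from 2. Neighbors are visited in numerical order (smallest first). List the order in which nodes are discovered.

2 → 1 → 6 → 9 → 11 → 14 → 16 → 0 → 4 → 10 → 12 → 13 → 5 → 3 → 15 → 8 → 18 → 7 → 17

Visit 2; enqueue 1, 6, 9, 11, 14, 16 → queue [1, 6, 9, 11, 14, 16]
Visit 1; enqueue 0, 4, 10, 12, 13 → queue [6, 9, 11, 14, 16, 0, 4, 10, 12, 13]
Visit 6 → queue [9, 11, 14, 16, 0, 4, 10, 12, 13]
Visit 9 → queue [11, 14, 16, 0, 4, 10, 12, 13]
Visit 11; enqueue 5 → queue [14, 16, 0, 4, 10, 12, 13, 5]
Visit 14; enqueue 3, 15 → queue [16, 0, 4, 10, 12, 13, 5, 3, 15]
Visit 16 → queue [0, 4, 10, 12, 13, 5, 3, 15]
Visit 0; enqueue 8, 18 → queue [4, 10, 12, 13, 5, 3, 15, 8, 18]
Visit 4; enqueue 7, 17 → queue [10, 12, 13, 5, 3, 15, 8, 18, 7, 17]
Visit 10 → queue [12, 13, 5, 3, 15, 8, 18, 7, 17]
Visit 12 → queue [13, 5, 3, 15, 8, 18, 7, 17]
Visit 13 → queue [5, 3, 15, 8, 18, 7, 17]
Visit 5 → queue [3, 15, 8, 18, 7, 17]
Visit 3 → queue [15, 8, 18, 7, 17]
Visit 15 → queue [8, 18, 7, 17]
Visit 8 → queue [18, 7, 17]
Visit 18 → queue [7, 17]
Visit 7 → queue [17]
Visit 17 → queue []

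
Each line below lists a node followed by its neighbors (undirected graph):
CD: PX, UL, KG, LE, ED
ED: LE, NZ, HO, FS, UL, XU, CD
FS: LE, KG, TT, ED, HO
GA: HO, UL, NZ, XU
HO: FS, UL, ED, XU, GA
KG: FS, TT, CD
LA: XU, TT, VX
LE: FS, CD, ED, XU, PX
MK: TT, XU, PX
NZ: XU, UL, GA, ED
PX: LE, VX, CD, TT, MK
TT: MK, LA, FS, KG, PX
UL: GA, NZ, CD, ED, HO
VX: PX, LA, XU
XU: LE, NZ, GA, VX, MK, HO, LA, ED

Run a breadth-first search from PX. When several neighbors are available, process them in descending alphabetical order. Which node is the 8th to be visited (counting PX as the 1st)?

Visit PX; enqueue VX, TT, MK, LE, CD → queue [VX, TT, MK, LE, CD]
Visit VX; enqueue XU, LA → queue [TT, MK, LE, CD, XU, LA]
Visit TT; enqueue KG, FS → queue [MK, LE, CD, XU, LA, KG, FS]
Visit MK → queue [LE, CD, XU, LA, KG, FS]
Visit LE; enqueue ED → queue [CD, XU, LA, KG, FS, ED]
Visit CD; enqueue UL → queue [XU, LA, KG, FS, ED, UL]
Visit XU; enqueue NZ, HO, GA → queue [LA, KG, FS, ED, UL, NZ, HO, GA]
Visit LA → queue [KG, FS, ED, UL, NZ, HO, GA]
Visit KG → queue [FS, ED, UL, NZ, HO, GA]
Visit FS → queue [ED, UL, NZ, HO, GA]
Visit ED → queue [UL, NZ, HO, GA]
Visit UL → queue [NZ, HO, GA]
Visit NZ → queue [HO, GA]
Visit HO → queue [GA]
Visit GA → queue []

Visit order: PX, VX, TT, MK, LE, CD, XU, LA, KG, FS, ED, UL, NZ, HO, GA

LA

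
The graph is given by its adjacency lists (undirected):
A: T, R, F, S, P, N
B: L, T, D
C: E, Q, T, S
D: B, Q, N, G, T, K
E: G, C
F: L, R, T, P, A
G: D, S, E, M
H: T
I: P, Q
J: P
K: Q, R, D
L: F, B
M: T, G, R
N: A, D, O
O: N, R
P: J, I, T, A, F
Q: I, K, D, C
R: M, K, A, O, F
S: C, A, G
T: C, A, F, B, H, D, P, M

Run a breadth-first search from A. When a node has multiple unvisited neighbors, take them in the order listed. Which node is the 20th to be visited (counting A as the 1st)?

Q

Visit A; enqueue T, R, F, S, P, N → queue [T, R, F, S, P, N]
Visit T; enqueue C, B, H, D, M → queue [R, F, S, P, N, C, B, H, D, M]
Visit R; enqueue K, O → queue [F, S, P, N, C, B, H, D, M, K, O]
Visit F; enqueue L → queue [S, P, N, C, B, H, D, M, K, O, L]
Visit S; enqueue G → queue [P, N, C, B, H, D, M, K, O, L, G]
Visit P; enqueue J, I → queue [N, C, B, H, D, M, K, O, L, G, J, I]
Visit N → queue [C, B, H, D, M, K, O, L, G, J, I]
Visit C; enqueue E, Q → queue [B, H, D, M, K, O, L, G, J, I, E, Q]
Visit B → queue [H, D, M, K, O, L, G, J, I, E, Q]
Visit H → queue [D, M, K, O, L, G, J, I, E, Q]
Visit D → queue [M, K, O, L, G, J, I, E, Q]
Visit M → queue [K, O, L, G, J, I, E, Q]
Visit K → queue [O, L, G, J, I, E, Q]
Visit O → queue [L, G, J, I, E, Q]
Visit L → queue [G, J, I, E, Q]
Visit G → queue [J, I, E, Q]
Visit J → queue [I, E, Q]
Visit I → queue [E, Q]
Visit E → queue [Q]
Visit Q → queue []

Visit order: A, T, R, F, S, P, N, C, B, H, D, M, K, O, L, G, J, I, E, Q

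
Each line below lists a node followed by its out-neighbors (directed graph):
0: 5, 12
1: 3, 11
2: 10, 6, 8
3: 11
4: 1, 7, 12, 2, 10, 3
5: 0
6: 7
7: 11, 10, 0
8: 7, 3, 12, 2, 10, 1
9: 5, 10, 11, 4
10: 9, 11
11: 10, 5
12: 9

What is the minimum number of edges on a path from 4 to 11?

2

Level 0: 4
Level 1: 1, 2, 3, 7, 10, 12
Level 2: 0, 6, 8, 9, 11
Level 3: 5
11 first appears at level 2.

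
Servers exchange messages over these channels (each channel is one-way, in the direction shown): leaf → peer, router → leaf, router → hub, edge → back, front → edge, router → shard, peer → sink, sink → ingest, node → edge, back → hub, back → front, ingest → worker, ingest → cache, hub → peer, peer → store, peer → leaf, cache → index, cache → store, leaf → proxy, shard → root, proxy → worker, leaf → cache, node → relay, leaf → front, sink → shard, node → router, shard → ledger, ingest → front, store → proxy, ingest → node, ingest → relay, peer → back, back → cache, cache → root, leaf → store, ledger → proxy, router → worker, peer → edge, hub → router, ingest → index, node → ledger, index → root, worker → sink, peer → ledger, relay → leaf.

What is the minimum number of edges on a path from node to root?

Level 0: node
Level 1: edge, ledger, relay, router
Level 2: back, hub, leaf, proxy, shard, worker
Level 3: cache, front, peer, root, sink, store
Level 4: index, ingest
root first appears at level 3.

3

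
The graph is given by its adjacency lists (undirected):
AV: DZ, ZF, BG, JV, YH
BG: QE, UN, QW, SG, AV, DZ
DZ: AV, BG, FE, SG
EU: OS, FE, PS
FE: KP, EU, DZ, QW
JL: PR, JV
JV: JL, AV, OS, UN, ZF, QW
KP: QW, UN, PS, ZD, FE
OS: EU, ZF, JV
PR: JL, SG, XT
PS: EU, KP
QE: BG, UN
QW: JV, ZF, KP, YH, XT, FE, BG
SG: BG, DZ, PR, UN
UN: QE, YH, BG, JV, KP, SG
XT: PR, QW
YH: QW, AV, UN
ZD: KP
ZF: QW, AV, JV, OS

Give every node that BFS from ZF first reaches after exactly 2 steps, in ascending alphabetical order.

Level 0: ZF
Level 1: AV, JV, OS, QW
Level 2: BG, DZ, EU, FE, JL, KP, UN, XT, YH
Level 3: PR, PS, QE, SG, ZD

BG, DZ, EU, FE, JL, KP, UN, XT, YH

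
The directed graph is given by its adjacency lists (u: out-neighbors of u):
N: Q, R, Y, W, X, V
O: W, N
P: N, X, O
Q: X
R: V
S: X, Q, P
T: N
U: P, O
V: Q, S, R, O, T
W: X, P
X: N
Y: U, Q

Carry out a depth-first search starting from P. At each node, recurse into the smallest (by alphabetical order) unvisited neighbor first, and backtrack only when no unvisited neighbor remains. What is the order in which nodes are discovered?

P, N, Q, X, R, V, O, W, S, T, Y, U

Visit P
P → N
N → Q
Q → X
N → R
R → V
V → O
O → W
V → S
V → T
N → Y
Y → U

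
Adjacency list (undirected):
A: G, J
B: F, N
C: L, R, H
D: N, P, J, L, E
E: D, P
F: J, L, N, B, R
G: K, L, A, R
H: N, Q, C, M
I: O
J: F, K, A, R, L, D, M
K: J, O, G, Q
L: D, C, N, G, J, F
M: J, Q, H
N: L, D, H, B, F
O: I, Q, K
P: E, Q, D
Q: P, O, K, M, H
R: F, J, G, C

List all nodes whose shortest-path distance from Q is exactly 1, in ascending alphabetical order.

Level 0: Q
Level 1: H, K, M, O, P
Level 2: C, D, E, G, I, J, N
Level 3: A, B, F, L, R

H, K, M, O, P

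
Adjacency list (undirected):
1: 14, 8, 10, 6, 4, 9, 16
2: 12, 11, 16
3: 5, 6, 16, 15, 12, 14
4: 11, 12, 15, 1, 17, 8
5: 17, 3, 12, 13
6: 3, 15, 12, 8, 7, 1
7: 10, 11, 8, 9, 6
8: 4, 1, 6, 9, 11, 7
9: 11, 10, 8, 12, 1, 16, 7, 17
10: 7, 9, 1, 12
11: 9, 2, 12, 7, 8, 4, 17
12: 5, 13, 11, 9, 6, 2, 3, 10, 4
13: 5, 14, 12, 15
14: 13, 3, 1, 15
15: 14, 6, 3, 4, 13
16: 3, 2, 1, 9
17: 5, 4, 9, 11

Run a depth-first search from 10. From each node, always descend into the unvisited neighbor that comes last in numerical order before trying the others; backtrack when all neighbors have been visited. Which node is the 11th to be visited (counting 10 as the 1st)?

Visit 10
10 → 12
12 → 13
13 → 15
15 → 14
14 → 3
3 → 16
16 → 9
9 → 17
17 → 11
11 → 8
8 → 7
7 → 6
6 → 1
1 → 4
11 → 2
17 → 5

Visit order: 10, 12, 13, 15, 14, 3, 16, 9, 17, 11, 8, 7, 6, 1, 4, 2, 5

8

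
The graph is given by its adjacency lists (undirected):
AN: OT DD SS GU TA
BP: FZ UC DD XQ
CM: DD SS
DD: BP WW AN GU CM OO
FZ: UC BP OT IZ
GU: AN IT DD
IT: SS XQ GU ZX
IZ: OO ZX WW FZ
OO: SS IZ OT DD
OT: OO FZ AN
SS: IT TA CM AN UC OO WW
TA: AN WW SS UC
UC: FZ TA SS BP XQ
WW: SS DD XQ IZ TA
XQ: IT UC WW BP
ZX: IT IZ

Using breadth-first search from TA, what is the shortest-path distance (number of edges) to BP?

2

Level 0: TA
Level 1: AN, SS, UC, WW
Level 2: BP, CM, DD, FZ, GU, IT, IZ, OO, OT, XQ
Level 3: ZX
BP first appears at level 2.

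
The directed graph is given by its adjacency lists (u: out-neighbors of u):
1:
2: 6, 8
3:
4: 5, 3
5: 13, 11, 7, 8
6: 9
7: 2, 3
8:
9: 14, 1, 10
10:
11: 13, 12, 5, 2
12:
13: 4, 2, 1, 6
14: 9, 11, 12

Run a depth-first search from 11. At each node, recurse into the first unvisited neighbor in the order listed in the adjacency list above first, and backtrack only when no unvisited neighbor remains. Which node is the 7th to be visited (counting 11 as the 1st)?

Visit 11
11 → 13
13 → 4
4 → 5
5 → 7
7 → 2
2 → 6
6 → 9
9 → 14
14 → 12
9 → 1
9 → 10
2 → 8
7 → 3

Visit order: 11, 13, 4, 5, 7, 2, 6, 9, 14, 12, 1, 10, 8, 3

6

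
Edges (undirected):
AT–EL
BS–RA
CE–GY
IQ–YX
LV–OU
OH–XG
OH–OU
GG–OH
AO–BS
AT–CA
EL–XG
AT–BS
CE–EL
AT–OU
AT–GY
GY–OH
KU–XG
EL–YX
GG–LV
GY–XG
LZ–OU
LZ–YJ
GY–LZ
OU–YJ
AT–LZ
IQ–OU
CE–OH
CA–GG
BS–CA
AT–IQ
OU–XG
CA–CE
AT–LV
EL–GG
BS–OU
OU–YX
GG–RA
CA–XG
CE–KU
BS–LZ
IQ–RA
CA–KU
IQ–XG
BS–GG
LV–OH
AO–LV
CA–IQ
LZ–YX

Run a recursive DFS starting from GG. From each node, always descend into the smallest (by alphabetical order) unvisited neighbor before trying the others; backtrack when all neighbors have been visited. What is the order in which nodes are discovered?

GG, BS, AO, LV, AT, CA, CE, EL, XG, GY, LZ, OU, IQ, RA, YX, OH, YJ, KU

Visit GG
GG → BS
BS → AO
AO → LV
LV → AT
AT → CA
CA → CE
CE → EL
EL → XG
XG → GY
GY → LZ
LZ → OU
OU → IQ
IQ → RA
IQ → YX
OU → OH
OU → YJ
XG → KU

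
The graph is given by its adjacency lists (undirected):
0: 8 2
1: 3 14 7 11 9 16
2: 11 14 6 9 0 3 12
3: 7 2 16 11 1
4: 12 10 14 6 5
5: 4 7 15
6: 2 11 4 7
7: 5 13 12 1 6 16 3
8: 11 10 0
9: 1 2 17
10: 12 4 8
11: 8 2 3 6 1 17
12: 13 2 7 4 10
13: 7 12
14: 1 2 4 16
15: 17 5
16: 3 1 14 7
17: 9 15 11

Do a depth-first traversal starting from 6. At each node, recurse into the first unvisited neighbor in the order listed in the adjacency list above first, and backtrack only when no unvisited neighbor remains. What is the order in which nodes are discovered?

6 → 2 → 11 → 8 → 10 → 12 → 13 → 7 → 5 → 4 → 14 → 1 → 3 → 16 → 9 → 17 → 15 → 0

Visit 6
6 → 2
2 → 11
11 → 8
8 → 10
10 → 12
12 → 13
13 → 7
7 → 5
5 → 4
4 → 14
14 → 1
1 → 3
3 → 16
1 → 9
9 → 17
17 → 15
8 → 0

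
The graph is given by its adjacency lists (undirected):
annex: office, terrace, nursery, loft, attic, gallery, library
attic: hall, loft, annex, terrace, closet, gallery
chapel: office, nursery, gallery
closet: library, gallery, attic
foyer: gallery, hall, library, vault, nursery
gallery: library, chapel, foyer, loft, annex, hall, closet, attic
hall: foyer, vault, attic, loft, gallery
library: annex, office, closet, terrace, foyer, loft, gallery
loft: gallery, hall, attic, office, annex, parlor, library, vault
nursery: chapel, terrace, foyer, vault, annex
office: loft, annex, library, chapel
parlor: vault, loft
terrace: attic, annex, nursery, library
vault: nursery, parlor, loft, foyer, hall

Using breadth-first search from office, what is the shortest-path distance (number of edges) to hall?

2

Level 0: office
Level 1: annex, chapel, library, loft
Level 2: attic, closet, foyer, gallery, hall, nursery, parlor, terrace, vault
hall first appears at level 2.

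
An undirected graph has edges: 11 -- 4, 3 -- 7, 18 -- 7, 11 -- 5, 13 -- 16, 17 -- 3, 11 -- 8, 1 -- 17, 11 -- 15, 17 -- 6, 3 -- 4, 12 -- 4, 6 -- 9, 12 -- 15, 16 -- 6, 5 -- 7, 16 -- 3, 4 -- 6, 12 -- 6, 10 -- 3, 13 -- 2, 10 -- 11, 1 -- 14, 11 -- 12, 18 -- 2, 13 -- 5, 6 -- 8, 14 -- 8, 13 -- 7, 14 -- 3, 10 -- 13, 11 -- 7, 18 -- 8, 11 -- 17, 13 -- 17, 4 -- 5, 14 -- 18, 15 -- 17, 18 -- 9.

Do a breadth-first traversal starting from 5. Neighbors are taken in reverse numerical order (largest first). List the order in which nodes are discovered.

Visit 5; enqueue 13, 11, 7, 4 → queue [13, 11, 7, 4]
Visit 13; enqueue 17, 16, 10, 2 → queue [11, 7, 4, 17, 16, 10, 2]
Visit 11; enqueue 15, 12, 8 → queue [7, 4, 17, 16, 10, 2, 15, 12, 8]
Visit 7; enqueue 18, 3 → queue [4, 17, 16, 10, 2, 15, 12, 8, 18, 3]
Visit 4; enqueue 6 → queue [17, 16, 10, 2, 15, 12, 8, 18, 3, 6]
Visit 17; enqueue 1 → queue [16, 10, 2, 15, 12, 8, 18, 3, 6, 1]
Visit 16 → queue [10, 2, 15, 12, 8, 18, 3, 6, 1]
Visit 10 → queue [2, 15, 12, 8, 18, 3, 6, 1]
Visit 2 → queue [15, 12, 8, 18, 3, 6, 1]
Visit 15 → queue [12, 8, 18, 3, 6, 1]
Visit 12 → queue [8, 18, 3, 6, 1]
Visit 8; enqueue 14 → queue [18, 3, 6, 1, 14]
Visit 18; enqueue 9 → queue [3, 6, 1, 14, 9]
Visit 3 → queue [6, 1, 14, 9]
Visit 6 → queue [1, 14, 9]
Visit 1 → queue [14, 9]
Visit 14 → queue [9]
Visit 9 → queue []

5, 13, 11, 7, 4, 17, 16, 10, 2, 15, 12, 8, 18, 3, 6, 1, 14, 9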